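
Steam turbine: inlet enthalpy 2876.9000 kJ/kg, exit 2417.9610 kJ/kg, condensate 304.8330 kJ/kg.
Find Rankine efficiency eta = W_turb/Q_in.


W = 458.9390 kJ/kg
Q_in = 2572.0670 kJ/kg
eta = 0.1784 = 17.8432%

eta = 17.8432%


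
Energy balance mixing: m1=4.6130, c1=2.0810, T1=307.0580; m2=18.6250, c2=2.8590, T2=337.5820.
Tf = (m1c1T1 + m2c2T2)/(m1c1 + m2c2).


num = 20923.5120
den = 62.8485
Tf = 332.9197 K

332.9197 K


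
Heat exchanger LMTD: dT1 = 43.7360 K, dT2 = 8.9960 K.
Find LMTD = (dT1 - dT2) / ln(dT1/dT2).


dT1/dT2 = 4.8617
ln(dT1/dT2) = 1.5814
LMTD = 34.7400 / 1.5814 = 21.9680 K

21.9680 K


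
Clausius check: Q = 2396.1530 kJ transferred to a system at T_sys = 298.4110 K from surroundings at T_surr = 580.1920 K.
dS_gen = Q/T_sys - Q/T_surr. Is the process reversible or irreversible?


dS_sys = 2396.1530/298.4110 = 8.0297 kJ/K
dS_surr = -2396.1530/580.1920 = -4.1299 kJ/K
dS_gen = 8.0297 - 4.1299 = 3.8998 kJ/K (irreversible)

dS_gen = 3.8998 kJ/K, irreversible


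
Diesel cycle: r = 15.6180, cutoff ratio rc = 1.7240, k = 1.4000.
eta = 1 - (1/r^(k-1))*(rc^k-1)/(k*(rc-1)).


r^(k-1) = 3.0023
rc^k = 2.1436
eta = 0.6242 = 62.4186%

62.4186%


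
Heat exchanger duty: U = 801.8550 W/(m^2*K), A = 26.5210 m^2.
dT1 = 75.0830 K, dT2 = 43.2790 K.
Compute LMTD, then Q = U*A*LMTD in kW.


LMTD = 57.7282 K
Q = 801.8550 * 26.5210 * 57.7282 = 1227647.5721 W = 1227.6476 kW

1227.6476 kW


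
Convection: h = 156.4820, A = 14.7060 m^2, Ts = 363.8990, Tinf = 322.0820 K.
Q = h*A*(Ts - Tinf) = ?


dT = 41.8170 K
Q = 156.4820 * 14.7060 * 41.8170 = 96230.2962 W

96230.2962 W


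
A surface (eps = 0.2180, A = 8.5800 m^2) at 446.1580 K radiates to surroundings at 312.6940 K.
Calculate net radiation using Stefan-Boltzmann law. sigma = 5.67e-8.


T^4 = 3.9624e+10
Tsurr^4 = 9.5604e+09
Q = 0.2180 * 5.67e-8 * 8.5800 * 3.0063e+10 = 3188.3239 W

3188.3239 W


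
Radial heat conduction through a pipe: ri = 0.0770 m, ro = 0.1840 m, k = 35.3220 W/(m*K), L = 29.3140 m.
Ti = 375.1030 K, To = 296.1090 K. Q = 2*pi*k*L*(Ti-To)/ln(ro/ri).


dT = 78.9940 K
ln(ro/ri) = 0.8711
Q = 2*pi*35.3220*29.3140*78.9940 / 0.8711 = 589944.5672 W

589944.5672 W


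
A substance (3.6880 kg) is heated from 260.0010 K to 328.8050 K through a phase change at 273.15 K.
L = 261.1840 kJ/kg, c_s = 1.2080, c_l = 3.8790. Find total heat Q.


Q1 (sensible, solid) = 3.6880 * 1.2080 * 13.1490 = 58.5802 kJ
Q2 (latent) = 3.6880 * 261.1840 = 963.2466 kJ
Q3 (sensible, liquid) = 3.6880 * 3.8790 * 55.6550 = 796.1866 kJ
Q_total = 1818.0134 kJ

1818.0134 kJ


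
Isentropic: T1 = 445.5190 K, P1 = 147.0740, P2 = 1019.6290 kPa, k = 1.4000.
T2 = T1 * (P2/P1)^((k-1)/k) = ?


(k-1)/k = 0.2857
(P2/P1)^exp = 1.7388
T2 = 445.5190 * 1.7388 = 774.6850 K

774.6850 K


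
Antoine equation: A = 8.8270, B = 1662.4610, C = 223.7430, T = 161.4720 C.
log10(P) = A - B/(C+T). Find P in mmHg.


C+T = 385.2150
B/(C+T) = 4.3157
log10(P) = 8.8270 - 4.3157 = 4.5113
P = 10^4.5113 = 32458.5810 mmHg

32458.5810 mmHg


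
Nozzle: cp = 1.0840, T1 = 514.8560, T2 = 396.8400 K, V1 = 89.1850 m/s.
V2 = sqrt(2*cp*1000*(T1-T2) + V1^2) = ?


dT = 118.0160 K
2*cp*1000*dT = 255858.6880
V1^2 = 7953.9642
V2 = sqrt(263812.6522) = 513.6270 m/s

513.6270 m/s


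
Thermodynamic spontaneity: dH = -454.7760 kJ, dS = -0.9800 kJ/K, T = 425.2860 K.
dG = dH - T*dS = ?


T*dS = 425.2860 * -0.9800 = -416.7803 kJ
dG = -454.7760 + 416.7803 = -37.9957 kJ (spontaneous)

dG = -37.9957 kJ, spontaneous


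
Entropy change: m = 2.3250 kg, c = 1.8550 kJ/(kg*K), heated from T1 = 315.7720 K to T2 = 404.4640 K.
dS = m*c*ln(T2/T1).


T2/T1 = 1.2809
ln(T2/T1) = 0.2475
dS = 2.3250 * 1.8550 * 0.2475 = 1.0676 kJ/K

1.0676 kJ/K


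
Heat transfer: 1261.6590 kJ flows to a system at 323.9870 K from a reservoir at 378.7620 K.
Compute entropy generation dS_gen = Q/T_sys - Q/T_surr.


dS_sys = 1261.6590/323.9870 = 3.8942 kJ/K
dS_surr = -1261.6590/378.7620 = -3.3310 kJ/K
dS_gen = 3.8942 - 3.3310 = 0.5632 kJ/K (irreversible)

dS_gen = 0.5632 kJ/K, irreversible


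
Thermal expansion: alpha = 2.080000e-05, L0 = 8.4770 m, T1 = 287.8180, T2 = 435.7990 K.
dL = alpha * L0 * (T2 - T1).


dT = 147.9810 K
dL = 2.080000e-05 * 8.4770 * 147.9810 = 0.026092 m
L_final = 8.503092 m

dL = 0.026092 m


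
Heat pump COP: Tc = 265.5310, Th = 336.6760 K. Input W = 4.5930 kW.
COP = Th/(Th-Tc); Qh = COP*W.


COP = 336.6760 / 71.1450 = 4.7323
Qh = 4.7323 * 4.5930 = 21.7352 kW

COP = 4.7323, Qh = 21.7352 kW


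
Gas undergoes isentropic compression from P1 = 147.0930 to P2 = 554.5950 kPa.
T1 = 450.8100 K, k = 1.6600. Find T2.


(k-1)/k = 0.3976
(P2/P1)^exp = 1.6950
T2 = 450.8100 * 1.6950 = 764.1141 K

764.1141 K


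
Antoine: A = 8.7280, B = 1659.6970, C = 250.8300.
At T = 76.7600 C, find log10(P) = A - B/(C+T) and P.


C+T = 327.5900
B/(C+T) = 5.0664
log10(P) = 8.7280 - 5.0664 = 3.6616
P = 10^3.6616 = 4587.9132 mmHg

4587.9132 mmHg


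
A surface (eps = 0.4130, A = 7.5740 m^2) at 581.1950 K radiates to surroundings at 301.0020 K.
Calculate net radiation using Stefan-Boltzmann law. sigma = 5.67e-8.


T^4 = 1.1410e+11
Tsurr^4 = 8.2088e+09
Q = 0.4130 * 5.67e-8 * 7.5740 * 1.0589e+11 = 18781.0740 W

18781.0740 W


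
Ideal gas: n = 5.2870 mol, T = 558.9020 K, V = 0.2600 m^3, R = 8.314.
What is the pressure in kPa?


P = nRT/V = 5.2870 * 8.314 * 558.9020 / 0.2600
= 24567.1623 / 0.2600 = 94489.0856 Pa = 94.4891 kPa

94.4891 kPa


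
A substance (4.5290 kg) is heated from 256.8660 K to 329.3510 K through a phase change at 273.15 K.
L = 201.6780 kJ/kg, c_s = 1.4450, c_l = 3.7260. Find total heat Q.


Q1 (sensible, solid) = 4.5290 * 1.4450 * 16.2840 = 106.5691 kJ
Q2 (latent) = 4.5290 * 201.6780 = 913.3997 kJ
Q3 (sensible, liquid) = 4.5290 * 3.7260 * 56.2010 = 948.3949 kJ
Q_total = 1968.3637 kJ

1968.3637 kJ


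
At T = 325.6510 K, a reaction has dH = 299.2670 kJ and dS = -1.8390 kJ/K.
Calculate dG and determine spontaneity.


T*dS = 325.6510 * -1.8390 = -598.8722 kJ
dG = 299.2670 + 598.8722 = 898.1392 kJ (non-spontaneous)

dG = 898.1392 kJ, non-spontaneous


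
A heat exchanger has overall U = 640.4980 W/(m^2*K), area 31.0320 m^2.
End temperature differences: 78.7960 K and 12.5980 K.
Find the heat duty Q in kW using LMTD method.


LMTD = 36.1082 K
Q = 640.4980 * 31.0320 * 36.1082 = 717683.8124 W = 717.6838 kW

717.6838 kW


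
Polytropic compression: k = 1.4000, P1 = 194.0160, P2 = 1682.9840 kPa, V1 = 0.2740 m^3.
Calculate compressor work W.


(k-1)/k = 0.2857
(P2/P1)^exp = 1.8538
W = 3.5000 * 194.0160 * 0.2740 * (1.8538 - 1) = 158.8643 kJ

158.8643 kJ


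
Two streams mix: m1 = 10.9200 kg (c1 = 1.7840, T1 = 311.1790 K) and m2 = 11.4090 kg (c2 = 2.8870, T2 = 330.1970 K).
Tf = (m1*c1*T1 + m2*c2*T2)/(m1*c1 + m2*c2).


num = 16938.1224
den = 52.4191
Tf = 323.1291 K

323.1291 K


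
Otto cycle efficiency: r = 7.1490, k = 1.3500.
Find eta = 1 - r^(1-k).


r^(k-1) = 1.9906
eta = 1 - 1/1.9906 = 0.4976 = 49.7641%

49.7641%


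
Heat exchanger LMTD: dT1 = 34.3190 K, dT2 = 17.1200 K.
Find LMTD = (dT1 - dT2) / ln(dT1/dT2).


dT1/dT2 = 2.0046
ln(dT1/dT2) = 0.6955
LMTD = 17.1990 / 0.6955 = 24.7307 K

24.7307 K


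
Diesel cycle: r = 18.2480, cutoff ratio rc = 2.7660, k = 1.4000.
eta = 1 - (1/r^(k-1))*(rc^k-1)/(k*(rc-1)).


r^(k-1) = 3.1951
rc^k = 4.1552
eta = 0.6006 = 60.0586%

60.0586%


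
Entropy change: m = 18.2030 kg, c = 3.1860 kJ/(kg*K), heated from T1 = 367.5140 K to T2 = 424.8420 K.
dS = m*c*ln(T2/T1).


T2/T1 = 1.1560
ln(T2/T1) = 0.1450
dS = 18.2030 * 3.1860 * 0.1450 = 8.4067 kJ/K

8.4067 kJ/K


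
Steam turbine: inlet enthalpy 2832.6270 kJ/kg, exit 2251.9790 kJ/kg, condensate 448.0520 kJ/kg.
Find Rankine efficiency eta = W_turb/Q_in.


W = 580.6480 kJ/kg
Q_in = 2384.5750 kJ/kg
eta = 0.2435 = 24.3502%

eta = 24.3502%


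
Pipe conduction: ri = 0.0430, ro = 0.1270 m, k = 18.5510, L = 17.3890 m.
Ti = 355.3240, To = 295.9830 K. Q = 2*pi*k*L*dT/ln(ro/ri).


dT = 59.3410 K
ln(ro/ri) = 1.0830
Q = 2*pi*18.5510*17.3890*59.3410 / 1.0830 = 111058.9160 W

111058.9160 W


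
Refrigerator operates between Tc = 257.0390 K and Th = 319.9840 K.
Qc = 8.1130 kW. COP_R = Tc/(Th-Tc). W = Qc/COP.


COP = 257.0390 / 62.9450 = 4.0835
W = 8.1130 / 4.0835 = 1.9868 kW

COP = 4.0835, W = 1.9868 kW


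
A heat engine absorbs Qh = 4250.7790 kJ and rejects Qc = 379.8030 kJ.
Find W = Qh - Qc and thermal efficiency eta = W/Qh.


W = 4250.7790 - 379.8030 = 3870.9760 kJ
eta = 3870.9760 / 4250.7790 = 0.9107 = 91.0651%

W = 3870.9760 kJ, eta = 91.0651%


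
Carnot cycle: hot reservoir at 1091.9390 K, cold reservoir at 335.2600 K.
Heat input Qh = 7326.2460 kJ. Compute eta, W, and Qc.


eta = 1 - 335.2600/1091.9390 = 0.6930
W = 0.6930 * 7326.2460 = 5076.8555 kJ
Qc = 7326.2460 - 5076.8555 = 2249.3905 kJ

eta = 69.2968%, W = 5076.8555 kJ, Qc = 2249.3905 kJ


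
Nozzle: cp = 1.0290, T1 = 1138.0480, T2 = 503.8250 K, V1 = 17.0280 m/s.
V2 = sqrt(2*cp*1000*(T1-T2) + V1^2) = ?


dT = 634.2230 K
2*cp*1000*dT = 1305230.9340
V1^2 = 289.9528
V2 = sqrt(1305520.8868) = 1142.5939 m/s

1142.5939 m/s


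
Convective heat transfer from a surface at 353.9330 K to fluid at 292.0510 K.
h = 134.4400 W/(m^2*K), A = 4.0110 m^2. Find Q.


dT = 61.8820 K
Q = 134.4400 * 4.0110 * 61.8820 = 33369.1779 W

33369.1779 W


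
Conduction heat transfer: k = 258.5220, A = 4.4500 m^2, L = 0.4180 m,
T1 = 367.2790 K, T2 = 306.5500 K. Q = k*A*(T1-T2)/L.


dT = 60.7290 K
Q = 258.5220 * 4.4500 * 60.7290 / 0.4180 = 167138.8332 W

167138.8332 W


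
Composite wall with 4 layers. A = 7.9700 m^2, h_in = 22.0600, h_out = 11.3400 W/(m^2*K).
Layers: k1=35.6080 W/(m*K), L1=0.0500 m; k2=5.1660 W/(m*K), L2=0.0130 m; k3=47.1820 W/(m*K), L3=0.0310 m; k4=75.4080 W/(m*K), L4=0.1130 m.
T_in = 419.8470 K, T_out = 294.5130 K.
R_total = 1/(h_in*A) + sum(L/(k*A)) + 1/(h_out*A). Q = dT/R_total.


R_conv_in = 1/(22.0600*7.9700) = 0.0057
R_1 = 0.0500/(35.6080*7.9700) = 0.0002
R_2 = 0.0130/(5.1660*7.9700) = 0.0003
R_3 = 0.0310/(47.1820*7.9700) = 8.2438e-05
R_4 = 0.1130/(75.4080*7.9700) = 0.0002
R_conv_out = 1/(11.3400*7.9700) = 0.0111
R_total = 0.0175 K/W
Q = 125.3340 / 0.0175 = 7156.0162 W

R_total = 0.0175 K/W, Q = 7156.0162 W


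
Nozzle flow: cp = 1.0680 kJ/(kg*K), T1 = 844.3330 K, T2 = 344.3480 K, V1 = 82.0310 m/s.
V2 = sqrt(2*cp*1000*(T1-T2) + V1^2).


dT = 499.9850 K
2*cp*1000*dT = 1067967.9600
V1^2 = 6729.0850
V2 = sqrt(1074697.0450) = 1036.6760 m/s

1036.6760 m/s


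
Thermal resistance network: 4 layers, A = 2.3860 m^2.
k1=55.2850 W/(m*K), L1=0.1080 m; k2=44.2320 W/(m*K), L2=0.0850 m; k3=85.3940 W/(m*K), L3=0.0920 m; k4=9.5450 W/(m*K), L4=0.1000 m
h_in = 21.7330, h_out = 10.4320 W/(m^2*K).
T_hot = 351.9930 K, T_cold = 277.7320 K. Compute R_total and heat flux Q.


R_conv_in = 1/(21.7330*2.3860) = 0.0193
R_1 = 0.1080/(55.2850*2.3860) = 0.0008
R_2 = 0.0850/(44.2320*2.3860) = 0.0008
R_3 = 0.0920/(85.3940*2.3860) = 0.0005
R_4 = 0.1000/(9.5450*2.3860) = 0.0044
R_conv_out = 1/(10.4320*2.3860) = 0.0402
R_total = 0.0659 K/W
Q = 74.2610 / 0.0659 = 1126.4176 W

R_total = 0.0659 K/W, Q = 1126.4176 W


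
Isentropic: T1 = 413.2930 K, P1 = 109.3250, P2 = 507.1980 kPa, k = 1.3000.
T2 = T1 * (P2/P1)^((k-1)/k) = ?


(k-1)/k = 0.2308
(P2/P1)^exp = 1.4249
T2 = 413.2930 * 1.4249 = 588.9197 K

588.9197 K


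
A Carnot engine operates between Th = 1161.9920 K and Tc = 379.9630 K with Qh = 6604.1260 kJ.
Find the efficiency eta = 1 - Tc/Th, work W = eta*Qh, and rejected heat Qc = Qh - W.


eta = 1 - 379.9630/1161.9920 = 0.6730
W = 0.6730 * 6604.1260 = 4444.6244 kJ
Qc = 6604.1260 - 4444.6244 = 2159.5016 kJ

eta = 67.3007%, W = 4444.6244 kJ, Qc = 2159.5016 kJ


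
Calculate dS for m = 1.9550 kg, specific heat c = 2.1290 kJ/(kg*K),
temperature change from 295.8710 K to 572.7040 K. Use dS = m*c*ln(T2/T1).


T2/T1 = 1.9357
ln(T2/T1) = 0.6604
dS = 1.9550 * 2.1290 * 0.6604 = 2.7489 kJ/K

2.7489 kJ/K


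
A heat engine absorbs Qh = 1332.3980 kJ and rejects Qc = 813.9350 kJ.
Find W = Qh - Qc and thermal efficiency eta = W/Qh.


W = 1332.3980 - 813.9350 = 518.4630 kJ
eta = 518.4630 / 1332.3980 = 0.3891 = 38.9120%

W = 518.4630 kJ, eta = 38.9120%


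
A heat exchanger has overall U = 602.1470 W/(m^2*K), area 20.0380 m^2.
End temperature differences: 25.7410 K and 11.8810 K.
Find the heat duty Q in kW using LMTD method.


LMTD = 17.9268 K
Q = 602.1470 * 20.0380 * 17.9268 = 216301.4455 W = 216.3014 kW

216.3014 kW


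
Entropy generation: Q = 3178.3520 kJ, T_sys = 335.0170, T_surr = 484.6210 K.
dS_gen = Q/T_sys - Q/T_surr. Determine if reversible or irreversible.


dS_sys = 3178.3520/335.0170 = 9.4871 kJ/K
dS_surr = -3178.3520/484.6210 = -6.5584 kJ/K
dS_gen = 9.4871 - 6.5584 = 2.9287 kJ/K (irreversible)

dS_gen = 2.9287 kJ/K, irreversible


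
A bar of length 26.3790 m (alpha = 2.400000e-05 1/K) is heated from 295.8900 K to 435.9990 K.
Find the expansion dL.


dT = 140.1090 K
dL = 2.400000e-05 * 26.3790 * 140.1090 = 0.088702 m
L_final = 26.467702 m

dL = 0.088702 m


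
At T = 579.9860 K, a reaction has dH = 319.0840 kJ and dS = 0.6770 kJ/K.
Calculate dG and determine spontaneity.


T*dS = 579.9860 * 0.6770 = 392.6505 kJ
dG = 319.0840 - 392.6505 = -73.5665 kJ (spontaneous)

dG = -73.5665 kJ, spontaneous


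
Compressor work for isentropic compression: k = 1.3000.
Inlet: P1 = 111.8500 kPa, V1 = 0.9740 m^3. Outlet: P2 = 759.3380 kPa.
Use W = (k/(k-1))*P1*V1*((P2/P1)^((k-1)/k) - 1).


(k-1)/k = 0.2308
(P2/P1)^exp = 1.5558
W = 4.3333 * 111.8500 * 0.9740 * (1.5558 - 1) = 262.3827 kJ

262.3827 kJ


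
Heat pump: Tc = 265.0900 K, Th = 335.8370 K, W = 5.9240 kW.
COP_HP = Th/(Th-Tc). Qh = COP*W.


COP = 335.8370 / 70.7470 = 4.7470
Qh = 4.7470 * 5.9240 = 28.1213 kW

COP = 4.7470, Qh = 28.1213 kW


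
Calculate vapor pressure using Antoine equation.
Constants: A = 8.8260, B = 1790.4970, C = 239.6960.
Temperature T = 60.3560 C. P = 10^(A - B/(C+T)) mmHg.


C+T = 300.0520
B/(C+T) = 5.9673
log10(P) = 8.8260 - 5.9673 = 2.8587
P = 10^2.8587 = 722.2890 mmHg

722.2890 mmHg


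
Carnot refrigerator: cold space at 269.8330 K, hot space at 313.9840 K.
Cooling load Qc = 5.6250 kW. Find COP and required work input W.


COP = 269.8330 / 44.1510 = 6.1116
W = 5.6250 / 6.1116 = 0.9204 kW

COP = 6.1116, W = 0.9204 kW


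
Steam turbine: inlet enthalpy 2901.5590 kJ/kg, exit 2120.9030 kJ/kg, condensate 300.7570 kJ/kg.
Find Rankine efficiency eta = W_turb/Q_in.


W = 780.6560 kJ/kg
Q_in = 2600.8020 kJ/kg
eta = 0.3002 = 30.0160%

eta = 30.0160%


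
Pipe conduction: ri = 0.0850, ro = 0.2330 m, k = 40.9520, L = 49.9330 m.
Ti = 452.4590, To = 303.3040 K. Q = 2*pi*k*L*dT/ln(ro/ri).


dT = 149.1550 K
ln(ro/ri) = 1.0084
Q = 2*pi*40.9520*49.9330*149.1550 / 1.0084 = 1900435.5147 W

1900435.5147 W


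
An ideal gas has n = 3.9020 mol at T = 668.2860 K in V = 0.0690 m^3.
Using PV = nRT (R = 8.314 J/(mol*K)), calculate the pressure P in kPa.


P = nRT/V = 3.9020 * 8.314 * 668.2860 / 0.0690
= 21680.0185 / 0.0690 = 314203.1666 Pa = 314.2032 kPa

314.2032 kPa


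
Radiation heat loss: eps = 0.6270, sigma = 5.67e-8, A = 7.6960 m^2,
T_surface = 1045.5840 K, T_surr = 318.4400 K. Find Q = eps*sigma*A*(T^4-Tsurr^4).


T^4 = 1.1952e+12
Tsurr^4 = 1.0283e+10
Q = 0.6270 * 5.67e-8 * 7.6960 * 1.1849e+12 = 324189.3615 W

324189.3615 W


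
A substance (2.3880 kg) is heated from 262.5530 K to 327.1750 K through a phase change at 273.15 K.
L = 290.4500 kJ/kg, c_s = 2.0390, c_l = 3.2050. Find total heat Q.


Q1 (sensible, solid) = 2.3880 * 2.0390 * 10.5970 = 51.5982 kJ
Q2 (latent) = 2.3880 * 290.4500 = 693.5946 kJ
Q3 (sensible, liquid) = 2.3880 * 3.2050 * 54.0250 = 413.4825 kJ
Q_total = 1158.6753 kJ

1158.6753 kJ


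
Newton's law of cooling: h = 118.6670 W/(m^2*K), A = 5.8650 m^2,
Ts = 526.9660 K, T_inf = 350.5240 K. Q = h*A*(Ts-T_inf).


dT = 176.4420 K
Q = 118.6670 * 5.8650 * 176.4420 = 122800.4481 W

122800.4481 W


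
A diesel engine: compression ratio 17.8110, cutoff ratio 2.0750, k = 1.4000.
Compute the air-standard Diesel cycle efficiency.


r^(k-1) = 3.1643
rc^k = 2.7786
eta = 0.6265 = 62.6522%

62.6522%


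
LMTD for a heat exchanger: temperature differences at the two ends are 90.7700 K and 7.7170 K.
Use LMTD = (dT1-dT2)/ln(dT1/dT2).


dT1/dT2 = 11.7623
ln(dT1/dT2) = 2.4649
LMTD = 83.0530 / 2.4649 = 33.6942 K

33.6942 K


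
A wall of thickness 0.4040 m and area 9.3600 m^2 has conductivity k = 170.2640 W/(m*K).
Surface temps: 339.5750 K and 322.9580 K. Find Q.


dT = 16.6170 K
Q = 170.2640 * 9.3600 * 16.6170 / 0.4040 = 65549.5833 W

65549.5833 W


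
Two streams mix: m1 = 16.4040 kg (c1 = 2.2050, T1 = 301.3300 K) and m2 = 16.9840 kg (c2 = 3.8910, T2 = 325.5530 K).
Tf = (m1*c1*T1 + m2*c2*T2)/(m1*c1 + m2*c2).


num = 32413.4399
den = 102.2556
Tf = 316.9846 K

316.9846 K


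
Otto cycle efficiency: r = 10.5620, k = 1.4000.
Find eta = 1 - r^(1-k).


r^(k-1) = 2.5674
eta = 1 - 1/2.5674 = 0.6105 = 61.0505%

61.0505%


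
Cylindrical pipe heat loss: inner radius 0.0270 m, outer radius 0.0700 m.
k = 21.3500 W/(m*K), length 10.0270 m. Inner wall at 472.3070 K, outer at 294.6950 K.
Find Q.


dT = 177.6120 K
ln(ro/ri) = 0.9527
Q = 2*pi*21.3500*10.0270*177.6120 / 0.9527 = 250774.7910 W

250774.7910 W


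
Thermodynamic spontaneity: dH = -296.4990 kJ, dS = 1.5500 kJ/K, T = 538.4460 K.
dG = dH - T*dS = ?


T*dS = 538.4460 * 1.5500 = 834.5913 kJ
dG = -296.4990 - 834.5913 = -1131.0903 kJ (spontaneous)

dG = -1131.0903 kJ, spontaneous


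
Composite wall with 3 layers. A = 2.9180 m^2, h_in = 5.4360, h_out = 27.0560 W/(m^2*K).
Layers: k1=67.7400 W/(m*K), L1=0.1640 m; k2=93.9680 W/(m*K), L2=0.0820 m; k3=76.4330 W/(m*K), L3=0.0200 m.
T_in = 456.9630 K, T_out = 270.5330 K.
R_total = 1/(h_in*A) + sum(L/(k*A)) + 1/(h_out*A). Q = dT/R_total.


R_conv_in = 1/(5.4360*2.9180) = 0.0630
R_1 = 0.1640/(67.7400*2.9180) = 0.0008
R_2 = 0.0820/(93.9680*2.9180) = 0.0003
R_3 = 0.0200/(76.4330*2.9180) = 8.9673e-05
R_conv_out = 1/(27.0560*2.9180) = 0.0127
R_total = 0.0769 K/W
Q = 186.4300 / 0.0769 = 2423.4501 W

R_total = 0.0769 K/W, Q = 2423.4501 W


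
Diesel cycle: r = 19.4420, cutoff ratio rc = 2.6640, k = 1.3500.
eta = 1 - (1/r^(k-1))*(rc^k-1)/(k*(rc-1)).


r^(k-1) = 2.8253
rc^k = 3.7538
eta = 0.5661 = 56.6104%

56.6104%


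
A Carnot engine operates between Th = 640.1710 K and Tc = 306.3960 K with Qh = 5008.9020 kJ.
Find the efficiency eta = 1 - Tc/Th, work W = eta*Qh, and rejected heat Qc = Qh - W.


eta = 1 - 306.3960/640.1710 = 0.5214
W = 0.5214 * 5008.9020 = 2611.5620 kJ
Qc = 5008.9020 - 2611.5620 = 2397.3400 kJ

eta = 52.1384%, W = 2611.5620 kJ, Qc = 2397.3400 kJ


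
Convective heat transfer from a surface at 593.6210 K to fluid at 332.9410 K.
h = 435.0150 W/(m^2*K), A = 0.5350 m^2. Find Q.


dT = 260.6800 K
Q = 435.0150 * 0.5350 * 260.6800 = 60668.8450 W

60668.8450 W


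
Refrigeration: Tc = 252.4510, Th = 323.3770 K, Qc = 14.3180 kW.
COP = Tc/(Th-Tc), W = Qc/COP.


COP = 252.4510 / 70.9260 = 3.5594
W = 14.3180 / 3.5594 = 4.0226 kW

COP = 3.5594, W = 4.0226 kW


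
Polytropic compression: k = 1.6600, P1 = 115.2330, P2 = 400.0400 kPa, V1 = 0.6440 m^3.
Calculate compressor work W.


(k-1)/k = 0.3976
(P2/P1)^exp = 1.6402
W = 2.5152 * 115.2330 * 0.6440 * (1.6402 - 1) = 119.5010 kJ

119.5010 kJ


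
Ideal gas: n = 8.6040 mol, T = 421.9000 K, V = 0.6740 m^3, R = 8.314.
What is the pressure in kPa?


P = nRT/V = 8.6040 * 8.314 * 421.9000 / 0.6740
= 30180.0495 / 0.6740 = 44777.5215 Pa = 44.7775 kPa

44.7775 kPa


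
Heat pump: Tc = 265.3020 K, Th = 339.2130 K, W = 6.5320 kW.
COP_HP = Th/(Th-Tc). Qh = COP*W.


COP = 339.2130 / 73.9110 = 4.5895
Qh = 4.5895 * 6.5320 = 29.9785 kW

COP = 4.5895, Qh = 29.9785 kW


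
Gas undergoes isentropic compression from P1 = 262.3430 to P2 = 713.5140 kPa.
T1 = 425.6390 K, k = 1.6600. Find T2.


(k-1)/k = 0.3976
(P2/P1)^exp = 1.4886
T2 = 425.6390 * 1.4886 = 633.5889 K

633.5889 K


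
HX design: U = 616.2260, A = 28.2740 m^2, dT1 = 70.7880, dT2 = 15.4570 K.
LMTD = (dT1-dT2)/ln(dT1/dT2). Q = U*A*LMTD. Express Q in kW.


LMTD = 36.3630 K
Q = 616.2260 * 28.2740 * 36.3630 = 633559.5433 W = 633.5595 kW

633.5595 kW


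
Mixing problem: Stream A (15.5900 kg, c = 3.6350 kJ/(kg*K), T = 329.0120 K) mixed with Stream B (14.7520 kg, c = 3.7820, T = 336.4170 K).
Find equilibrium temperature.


num = 37414.3937
den = 112.4617
Tf = 332.6856 K

332.6856 K


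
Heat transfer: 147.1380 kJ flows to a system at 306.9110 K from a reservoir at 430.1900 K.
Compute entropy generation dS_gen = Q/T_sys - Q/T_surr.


dS_sys = 147.1380/306.9110 = 0.4794 kJ/K
dS_surr = -147.1380/430.1900 = -0.3420 kJ/K
dS_gen = 0.4794 - 0.3420 = 0.1374 kJ/K (irreversible)

dS_gen = 0.1374 kJ/K, irreversible


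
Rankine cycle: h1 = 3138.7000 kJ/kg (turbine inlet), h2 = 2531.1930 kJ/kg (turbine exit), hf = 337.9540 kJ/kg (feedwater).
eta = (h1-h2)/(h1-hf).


W = 607.5070 kJ/kg
Q_in = 2800.7460 kJ/kg
eta = 0.2169 = 21.6909%

eta = 21.6909%


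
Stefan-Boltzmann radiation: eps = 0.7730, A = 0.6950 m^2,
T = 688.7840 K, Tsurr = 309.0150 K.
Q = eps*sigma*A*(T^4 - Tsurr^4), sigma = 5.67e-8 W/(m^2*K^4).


T^4 = 2.2508e+11
Tsurr^4 = 9.1184e+09
Q = 0.7730 * 5.67e-8 * 0.6950 * 2.1596e+11 = 6578.3807 W

6578.3807 W


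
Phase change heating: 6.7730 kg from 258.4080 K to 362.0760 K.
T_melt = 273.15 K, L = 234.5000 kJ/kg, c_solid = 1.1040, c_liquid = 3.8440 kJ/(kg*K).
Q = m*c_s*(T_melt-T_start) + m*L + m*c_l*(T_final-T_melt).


Q1 (sensible, solid) = 6.7730 * 1.1040 * 14.7420 = 110.2317 kJ
Q2 (latent) = 6.7730 * 234.5000 = 1588.2685 kJ
Q3 (sensible, liquid) = 6.7730 * 3.8440 * 88.9260 = 2315.2250 kJ
Q_total = 4013.7253 kJ

4013.7253 kJ


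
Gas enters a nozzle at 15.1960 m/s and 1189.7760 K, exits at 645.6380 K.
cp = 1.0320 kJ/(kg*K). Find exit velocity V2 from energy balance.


dT = 544.1380 K
2*cp*1000*dT = 1123100.8320
V1^2 = 230.9184
V2 = sqrt(1123331.7504) = 1059.8735 m/s

1059.8735 m/s


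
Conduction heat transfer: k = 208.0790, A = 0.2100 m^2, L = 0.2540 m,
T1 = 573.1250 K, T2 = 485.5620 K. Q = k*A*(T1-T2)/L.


dT = 87.5630 K
Q = 208.0790 * 0.2100 * 87.5630 / 0.2540 = 15063.7973 W

15063.7973 W


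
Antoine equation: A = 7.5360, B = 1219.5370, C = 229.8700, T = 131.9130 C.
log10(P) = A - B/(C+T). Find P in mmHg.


C+T = 361.7830
B/(C+T) = 3.3709
log10(P) = 7.5360 - 3.3709 = 4.1651
P = 10^4.1651 = 14624.8890 mmHg

14624.8890 mmHg


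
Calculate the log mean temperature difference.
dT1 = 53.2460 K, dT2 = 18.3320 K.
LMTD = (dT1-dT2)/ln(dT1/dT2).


dT1/dT2 = 2.9045
ln(dT1/dT2) = 1.0663
LMTD = 34.9140 / 1.0663 = 32.7439 K

32.7439 K


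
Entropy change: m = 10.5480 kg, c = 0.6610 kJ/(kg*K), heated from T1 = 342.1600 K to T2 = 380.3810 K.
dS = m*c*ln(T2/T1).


T2/T1 = 1.1117
ln(T2/T1) = 0.1059
dS = 10.5480 * 0.6610 * 0.1059 = 0.7383 kJ/K

0.7383 kJ/K


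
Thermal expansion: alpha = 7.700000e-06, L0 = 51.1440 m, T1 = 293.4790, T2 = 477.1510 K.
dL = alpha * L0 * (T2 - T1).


dT = 183.6720 K
dL = 7.700000e-06 * 51.1440 * 183.6720 = 0.072332 m
L_final = 51.216332 m

dL = 0.072332 m


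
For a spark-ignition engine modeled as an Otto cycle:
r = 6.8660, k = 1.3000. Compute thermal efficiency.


r^(k-1) = 1.7824
eta = 1 - 1/1.7824 = 0.4390 = 43.8966%

43.8966%


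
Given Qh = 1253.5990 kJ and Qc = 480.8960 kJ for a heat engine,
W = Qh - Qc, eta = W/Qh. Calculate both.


W = 1253.5990 - 480.8960 = 772.7030 kJ
eta = 772.7030 / 1253.5990 = 0.6164 = 61.6388%

W = 772.7030 kJ, eta = 61.6388%


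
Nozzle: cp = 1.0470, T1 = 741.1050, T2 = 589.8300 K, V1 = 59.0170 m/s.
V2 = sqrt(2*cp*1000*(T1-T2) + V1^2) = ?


dT = 151.2750 K
2*cp*1000*dT = 316769.8500
V1^2 = 3483.0063
V2 = sqrt(320252.8563) = 565.9089 m/s

565.9089 m/s


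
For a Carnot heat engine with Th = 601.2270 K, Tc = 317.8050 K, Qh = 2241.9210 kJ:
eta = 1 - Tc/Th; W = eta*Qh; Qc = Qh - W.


eta = 1 - 317.8050/601.2270 = 0.4714
W = 0.4714 * 2241.9210 = 1056.8550 kJ
Qc = 2241.9210 - 1056.8550 = 1185.0660 kJ

eta = 47.1406%, W = 1056.8550 kJ, Qc = 1185.0660 kJ


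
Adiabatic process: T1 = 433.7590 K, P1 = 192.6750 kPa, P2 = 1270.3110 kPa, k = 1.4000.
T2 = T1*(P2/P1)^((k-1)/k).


(k-1)/k = 0.2857
(P2/P1)^exp = 1.7141
T2 = 433.7590 * 1.7141 = 743.4858 K

743.4858 K


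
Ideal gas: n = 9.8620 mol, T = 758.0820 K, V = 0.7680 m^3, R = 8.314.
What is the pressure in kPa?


P = nRT/V = 9.8620 * 8.314 * 758.0820 / 0.7680
= 62157.1657 / 0.7680 = 80933.8096 Pa = 80.9338 kPa

80.9338 kPa


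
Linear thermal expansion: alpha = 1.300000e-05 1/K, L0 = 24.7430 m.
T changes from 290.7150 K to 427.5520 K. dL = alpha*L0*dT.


dT = 136.8370 K
dL = 1.300000e-05 * 24.7430 * 136.8370 = 0.044015 m
L_final = 24.787015 m

dL = 0.044015 m


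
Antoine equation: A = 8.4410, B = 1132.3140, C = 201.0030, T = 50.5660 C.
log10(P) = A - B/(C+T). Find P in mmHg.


C+T = 251.5690
B/(C+T) = 4.5010
log10(P) = 8.4410 - 4.5010 = 3.9400
P = 10^3.9400 = 8709.4820 mmHg

8709.4820 mmHg


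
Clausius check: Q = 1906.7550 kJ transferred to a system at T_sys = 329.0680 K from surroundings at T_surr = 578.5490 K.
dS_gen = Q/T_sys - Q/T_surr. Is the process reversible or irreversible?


dS_sys = 1906.7550/329.0680 = 5.7944 kJ/K
dS_surr = -1906.7550/578.5490 = -3.2958 kJ/K
dS_gen = 5.7944 - 3.2958 = 2.4987 kJ/K (irreversible)

dS_gen = 2.4987 kJ/K, irreversible


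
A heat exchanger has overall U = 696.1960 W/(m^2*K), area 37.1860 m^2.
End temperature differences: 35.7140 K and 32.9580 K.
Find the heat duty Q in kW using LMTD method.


LMTD = 34.3176 K
Q = 696.1960 * 37.1860 * 34.3176 = 888438.4827 W = 888.4385 kW

888.4385 kW


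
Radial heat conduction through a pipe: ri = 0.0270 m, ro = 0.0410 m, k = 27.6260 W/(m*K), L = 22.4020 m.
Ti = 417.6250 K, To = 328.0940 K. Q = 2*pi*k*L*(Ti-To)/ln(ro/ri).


dT = 89.5310 K
ln(ro/ri) = 0.4177
Q = 2*pi*27.6260*22.4020*89.5310 / 0.4177 = 833406.7836 W

833406.7836 W


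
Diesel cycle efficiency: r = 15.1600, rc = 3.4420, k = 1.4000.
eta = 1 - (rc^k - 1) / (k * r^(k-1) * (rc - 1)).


r^(k-1) = 2.9667
rc^k = 5.6433
eta = 0.5422 = 54.2200%

54.2200%


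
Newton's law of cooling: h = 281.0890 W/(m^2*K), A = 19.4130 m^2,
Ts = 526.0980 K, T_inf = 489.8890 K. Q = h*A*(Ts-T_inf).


dT = 36.2090 K
Q = 281.0890 * 19.4130 * 36.2090 = 197584.5744 W

197584.5744 W


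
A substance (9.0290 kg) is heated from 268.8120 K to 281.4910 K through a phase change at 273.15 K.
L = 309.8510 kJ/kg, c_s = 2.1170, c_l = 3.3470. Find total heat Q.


Q1 (sensible, solid) = 9.0290 * 2.1170 * 4.3380 = 82.9182 kJ
Q2 (latent) = 9.0290 * 309.8510 = 2797.6447 kJ
Q3 (sensible, liquid) = 9.0290 * 3.3470 * 8.3410 = 252.0655 kJ
Q_total = 3132.6285 kJ

3132.6285 kJ


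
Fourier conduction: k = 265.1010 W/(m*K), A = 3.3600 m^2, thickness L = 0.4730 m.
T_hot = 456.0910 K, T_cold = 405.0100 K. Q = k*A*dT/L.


dT = 51.0810 K
Q = 265.1010 * 3.3600 * 51.0810 / 0.4730 = 96194.2014 W

96194.2014 W


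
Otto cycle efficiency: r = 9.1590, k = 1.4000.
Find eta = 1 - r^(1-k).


r^(k-1) = 2.4252
eta = 1 - 1/2.4252 = 0.5877 = 58.7655%

58.7655%


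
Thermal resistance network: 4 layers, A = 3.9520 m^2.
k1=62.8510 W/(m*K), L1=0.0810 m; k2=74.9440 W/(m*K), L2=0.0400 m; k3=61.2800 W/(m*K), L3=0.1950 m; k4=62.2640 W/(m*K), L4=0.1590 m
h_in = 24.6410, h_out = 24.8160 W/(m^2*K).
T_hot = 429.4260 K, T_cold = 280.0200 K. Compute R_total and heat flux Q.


R_conv_in = 1/(24.6410*3.9520) = 0.0103
R_1 = 0.0810/(62.8510*3.9520) = 0.0003
R_2 = 0.0400/(74.9440*3.9520) = 0.0001
R_3 = 0.1950/(61.2800*3.9520) = 0.0008
R_4 = 0.1590/(62.2640*3.9520) = 0.0006
R_conv_out = 1/(24.8160*3.9520) = 0.0102
R_total = 0.0224 K/W
Q = 149.4060 / 0.0224 = 6676.4871 W

R_total = 0.0224 K/W, Q = 6676.4871 W


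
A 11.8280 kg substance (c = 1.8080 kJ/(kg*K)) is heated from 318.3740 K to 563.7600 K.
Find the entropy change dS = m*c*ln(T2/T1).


T2/T1 = 1.7707
ln(T2/T1) = 0.5714
dS = 11.8280 * 1.8080 * 0.5714 = 12.2194 kJ/K

12.2194 kJ/K


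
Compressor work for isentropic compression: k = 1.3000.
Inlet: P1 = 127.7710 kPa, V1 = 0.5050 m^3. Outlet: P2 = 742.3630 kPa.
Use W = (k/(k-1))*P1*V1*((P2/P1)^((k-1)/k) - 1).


(k-1)/k = 0.2308
(P2/P1)^exp = 1.5009
W = 4.3333 * 127.7710 * 0.5050 * (1.5009 - 1) = 140.0529 kJ

140.0529 kJ


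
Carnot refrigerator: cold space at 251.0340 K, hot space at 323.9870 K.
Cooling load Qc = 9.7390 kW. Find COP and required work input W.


COP = 251.0340 / 72.9530 = 3.4410
W = 9.7390 / 3.4410 = 2.8303 kW

COP = 3.4410, W = 2.8303 kW


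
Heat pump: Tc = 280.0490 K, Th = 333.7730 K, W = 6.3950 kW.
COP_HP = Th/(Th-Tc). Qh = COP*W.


COP = 333.7730 / 53.7240 = 6.2127
Qh = 6.2127 * 6.3950 = 39.7304 kW

COP = 6.2127, Qh = 39.7304 kW


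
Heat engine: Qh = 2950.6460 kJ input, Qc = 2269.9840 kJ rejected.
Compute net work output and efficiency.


W = 2950.6460 - 2269.9840 = 680.6620 kJ
eta = 680.6620 / 2950.6460 = 0.2307 = 23.0682%

W = 680.6620 kJ, eta = 23.0682%


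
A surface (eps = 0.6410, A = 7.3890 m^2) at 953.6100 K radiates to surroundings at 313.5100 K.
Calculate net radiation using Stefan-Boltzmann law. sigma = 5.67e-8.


T^4 = 8.2696e+11
Tsurr^4 = 9.6606e+09
Q = 0.6410 * 5.67e-8 * 7.3890 * 8.1730e+11 = 219485.8794 W

219485.8794 W


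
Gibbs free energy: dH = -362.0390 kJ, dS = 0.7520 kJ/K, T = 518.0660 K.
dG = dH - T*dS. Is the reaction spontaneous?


T*dS = 518.0660 * 0.7520 = 389.5856 kJ
dG = -362.0390 - 389.5856 = -751.6246 kJ (spontaneous)

dG = -751.6246 kJ, spontaneous


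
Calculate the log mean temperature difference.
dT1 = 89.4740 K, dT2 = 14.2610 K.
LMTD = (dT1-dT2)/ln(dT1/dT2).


dT1/dT2 = 6.2740
ln(dT1/dT2) = 1.8364
LMTD = 75.2130 / 1.8364 = 40.9563 K

40.9563 K


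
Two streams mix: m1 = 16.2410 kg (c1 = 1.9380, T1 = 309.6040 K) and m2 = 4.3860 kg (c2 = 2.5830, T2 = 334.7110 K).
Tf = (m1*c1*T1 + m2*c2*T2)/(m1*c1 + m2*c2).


num = 13536.7575
den = 42.8041
Tf = 316.2491 K

316.2491 K


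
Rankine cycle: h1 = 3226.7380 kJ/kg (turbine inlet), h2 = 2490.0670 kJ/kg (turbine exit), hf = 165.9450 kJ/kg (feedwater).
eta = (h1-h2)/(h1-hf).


W = 736.6710 kJ/kg
Q_in = 3060.7930 kJ/kg
eta = 0.2407 = 24.0680%

eta = 24.0680%


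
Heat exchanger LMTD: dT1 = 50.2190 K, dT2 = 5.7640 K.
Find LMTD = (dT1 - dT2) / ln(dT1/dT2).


dT1/dT2 = 8.7125
ln(dT1/dT2) = 2.1648
LMTD = 44.4550 / 2.1648 = 20.5357 K

20.5357 K


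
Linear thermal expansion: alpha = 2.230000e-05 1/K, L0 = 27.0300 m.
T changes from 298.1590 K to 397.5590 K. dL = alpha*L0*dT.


dT = 99.4000 K
dL = 2.230000e-05 * 27.0300 * 99.4000 = 0.059915 m
L_final = 27.089915 m

dL = 0.059915 m


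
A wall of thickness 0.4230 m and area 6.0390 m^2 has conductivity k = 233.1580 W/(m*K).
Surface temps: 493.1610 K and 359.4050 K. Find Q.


dT = 133.7560 K
Q = 233.1580 * 6.0390 * 133.7560 / 0.4230 = 445233.9330 W

445233.9330 W


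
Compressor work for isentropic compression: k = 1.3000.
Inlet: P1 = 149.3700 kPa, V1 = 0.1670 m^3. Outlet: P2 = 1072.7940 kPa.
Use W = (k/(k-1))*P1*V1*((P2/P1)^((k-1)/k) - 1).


(k-1)/k = 0.2308
(P2/P1)^exp = 1.5761
W = 4.3333 * 149.3700 * 0.1670 * (1.5761 - 1) = 62.2781 kJ

62.2781 kJ


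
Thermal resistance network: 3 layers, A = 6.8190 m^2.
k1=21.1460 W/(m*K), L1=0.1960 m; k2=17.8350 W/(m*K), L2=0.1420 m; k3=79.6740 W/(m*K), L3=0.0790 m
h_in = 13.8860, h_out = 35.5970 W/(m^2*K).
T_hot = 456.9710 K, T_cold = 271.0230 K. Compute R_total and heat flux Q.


R_conv_in = 1/(13.8860*6.8190) = 0.0106
R_1 = 0.1960/(21.1460*6.8190) = 0.0014
R_2 = 0.1420/(17.8350*6.8190) = 0.0012
R_3 = 0.0790/(79.6740*6.8190) = 0.0001
R_conv_out = 1/(35.5970*6.8190) = 0.0041
R_total = 0.0174 K/W
Q = 185.9480 / 0.0174 = 10715.6625 W

R_total = 0.0174 K/W, Q = 10715.6625 W


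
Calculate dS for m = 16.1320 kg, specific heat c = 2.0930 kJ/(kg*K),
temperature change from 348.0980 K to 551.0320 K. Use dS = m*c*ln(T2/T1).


T2/T1 = 1.5830
ln(T2/T1) = 0.4593
dS = 16.1320 * 2.0930 * 0.4593 = 15.5082 kJ/K

15.5082 kJ/K


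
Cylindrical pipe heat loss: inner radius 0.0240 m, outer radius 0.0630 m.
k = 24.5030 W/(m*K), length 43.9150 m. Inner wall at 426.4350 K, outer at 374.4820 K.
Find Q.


dT = 51.9530 K
ln(ro/ri) = 0.9651
Q = 2*pi*24.5030*43.9150*51.9530 / 0.9651 = 363964.4175 W

363964.4175 W


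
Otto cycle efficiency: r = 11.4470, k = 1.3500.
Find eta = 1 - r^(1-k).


r^(k-1) = 2.3472
eta = 1 - 1/2.3472 = 0.5740 = 57.3953%

57.3953%


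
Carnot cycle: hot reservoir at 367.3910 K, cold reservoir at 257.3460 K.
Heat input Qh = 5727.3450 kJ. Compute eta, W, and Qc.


eta = 1 - 257.3460/367.3910 = 0.2995
W = 0.2995 * 5727.3450 = 1715.5175 kJ
Qc = 5727.3450 - 1715.5175 = 4011.8275 kJ

eta = 29.9531%, W = 1715.5175 kJ, Qc = 4011.8275 kJ


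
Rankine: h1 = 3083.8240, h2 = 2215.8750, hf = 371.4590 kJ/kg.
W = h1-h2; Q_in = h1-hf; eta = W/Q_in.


W = 867.9490 kJ/kg
Q_in = 2712.3650 kJ/kg
eta = 0.3200 = 31.9997%

eta = 31.9997%


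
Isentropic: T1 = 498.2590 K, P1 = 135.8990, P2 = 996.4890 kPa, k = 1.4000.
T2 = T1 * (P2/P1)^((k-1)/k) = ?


(k-1)/k = 0.2857
(P2/P1)^exp = 1.7669
T2 = 498.2590 * 1.7669 = 880.3821 K

880.3821 K


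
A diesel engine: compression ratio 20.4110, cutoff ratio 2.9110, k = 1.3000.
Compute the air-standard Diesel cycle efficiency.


r^(k-1) = 2.4715
rc^k = 4.0110
eta = 0.5096 = 50.9600%

50.9600%


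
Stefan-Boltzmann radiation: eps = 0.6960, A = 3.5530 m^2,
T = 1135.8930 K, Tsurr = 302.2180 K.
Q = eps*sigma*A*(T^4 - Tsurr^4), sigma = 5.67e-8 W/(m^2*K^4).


T^4 = 1.6648e+12
Tsurr^4 = 8.3422e+09
Q = 0.6960 * 5.67e-8 * 3.5530 * 1.6564e+12 = 232249.8499 W

232249.8499 W


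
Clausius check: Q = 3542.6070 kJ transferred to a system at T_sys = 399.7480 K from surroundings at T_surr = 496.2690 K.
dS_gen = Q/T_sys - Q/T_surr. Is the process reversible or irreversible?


dS_sys = 3542.6070/399.7480 = 8.8621 kJ/K
dS_surr = -3542.6070/496.2690 = -7.1385 kJ/K
dS_gen = 8.8621 - 7.1385 = 1.7236 kJ/K (irreversible)

dS_gen = 1.7236 kJ/K, irreversible


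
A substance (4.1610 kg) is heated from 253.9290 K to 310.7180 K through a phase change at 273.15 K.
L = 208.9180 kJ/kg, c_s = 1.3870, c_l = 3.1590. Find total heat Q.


Q1 (sensible, solid) = 4.1610 * 1.3870 * 19.2210 = 110.9303 kJ
Q2 (latent) = 4.1610 * 208.9180 = 869.3078 kJ
Q3 (sensible, liquid) = 4.1610 * 3.1590 * 37.5680 = 493.8163 kJ
Q_total = 1474.0544 kJ

1474.0544 kJ


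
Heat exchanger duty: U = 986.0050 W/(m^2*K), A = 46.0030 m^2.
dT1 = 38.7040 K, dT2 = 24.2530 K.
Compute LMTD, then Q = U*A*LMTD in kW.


LMTD = 30.9177 K
Q = 986.0050 * 46.0030 * 30.9177 = 1402400.3718 W = 1402.4004 kW

1402.4004 kW


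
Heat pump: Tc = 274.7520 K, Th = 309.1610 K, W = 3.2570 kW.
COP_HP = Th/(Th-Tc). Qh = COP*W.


COP = 309.1610 / 34.4090 = 8.9849
Qh = 8.9849 * 3.2570 = 29.2638 kW

COP = 8.9849, Qh = 29.2638 kW


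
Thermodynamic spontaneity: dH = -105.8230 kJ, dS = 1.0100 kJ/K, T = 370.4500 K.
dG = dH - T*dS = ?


T*dS = 370.4500 * 1.0100 = 374.1545 kJ
dG = -105.8230 - 374.1545 = -479.9775 kJ (spontaneous)

dG = -479.9775 kJ, spontaneous


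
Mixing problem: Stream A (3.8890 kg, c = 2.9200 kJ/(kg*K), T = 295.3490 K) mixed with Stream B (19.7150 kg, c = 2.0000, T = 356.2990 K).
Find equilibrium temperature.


num = 17402.8174
den = 50.7859
Tf = 342.6704 K

342.6704 K


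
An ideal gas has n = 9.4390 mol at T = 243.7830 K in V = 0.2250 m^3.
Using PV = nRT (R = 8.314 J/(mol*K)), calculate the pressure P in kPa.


P = nRT/V = 9.4390 * 8.314 * 243.7830 / 0.2250
= 19131.0772 / 0.2250 = 85027.0096 Pa = 85.0270 kPa

85.0270 kPa


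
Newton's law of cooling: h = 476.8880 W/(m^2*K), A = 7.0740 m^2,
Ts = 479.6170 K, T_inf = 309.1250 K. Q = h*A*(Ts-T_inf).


dT = 170.4920 K
Q = 476.8880 * 7.0740 * 170.4920 = 575155.7359 W

575155.7359 W


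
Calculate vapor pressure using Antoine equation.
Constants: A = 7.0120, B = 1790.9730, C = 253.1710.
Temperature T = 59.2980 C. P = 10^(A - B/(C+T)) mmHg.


C+T = 312.4690
B/(C+T) = 5.7317
log10(P) = 7.0120 - 5.7317 = 1.2803
P = 10^1.2803 = 19.0686 mmHg

19.0686 mmHg


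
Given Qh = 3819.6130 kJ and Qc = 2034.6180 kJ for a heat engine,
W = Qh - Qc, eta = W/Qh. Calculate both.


W = 3819.6130 - 2034.6180 = 1784.9950 kJ
eta = 1784.9950 / 3819.6130 = 0.4673 = 46.7324%

W = 1784.9950 kJ, eta = 46.7324%


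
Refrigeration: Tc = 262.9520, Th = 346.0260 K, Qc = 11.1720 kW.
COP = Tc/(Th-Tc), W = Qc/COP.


COP = 262.9520 / 83.0740 = 3.1653
W = 11.1720 / 3.1653 = 3.5296 kW

COP = 3.1653, W = 3.5296 kW


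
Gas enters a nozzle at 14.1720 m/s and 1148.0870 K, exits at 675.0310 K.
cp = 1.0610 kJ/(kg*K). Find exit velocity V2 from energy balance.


dT = 473.0560 K
2*cp*1000*dT = 1003824.8320
V1^2 = 200.8456
V2 = sqrt(1004025.6776) = 1002.0108 m/s

1002.0108 m/s


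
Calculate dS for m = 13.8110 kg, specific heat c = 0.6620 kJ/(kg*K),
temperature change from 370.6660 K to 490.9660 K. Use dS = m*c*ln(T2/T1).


T2/T1 = 1.3246
ln(T2/T1) = 0.2811
dS = 13.8110 * 0.6620 * 0.2811 = 2.5698 kJ/K

2.5698 kJ/K


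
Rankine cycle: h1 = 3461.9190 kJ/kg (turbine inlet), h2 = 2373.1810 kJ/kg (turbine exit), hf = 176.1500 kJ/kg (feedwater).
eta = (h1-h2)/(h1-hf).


W = 1088.7380 kJ/kg
Q_in = 3285.7690 kJ/kg
eta = 0.3313 = 33.1350%

eta = 33.1350%


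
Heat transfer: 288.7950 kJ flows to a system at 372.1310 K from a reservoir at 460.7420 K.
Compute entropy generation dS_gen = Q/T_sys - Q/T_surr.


dS_sys = 288.7950/372.1310 = 0.7761 kJ/K
dS_surr = -288.7950/460.7420 = -0.6268 kJ/K
dS_gen = 0.7761 - 0.6268 = 0.1493 kJ/K (irreversible)

dS_gen = 0.1493 kJ/K, irreversible


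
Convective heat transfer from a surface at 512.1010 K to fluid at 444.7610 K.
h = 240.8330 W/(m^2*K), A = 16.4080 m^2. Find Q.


dT = 67.3400 K
Q = 240.8330 * 16.4080 * 67.3400 = 266099.9268 W

266099.9268 W


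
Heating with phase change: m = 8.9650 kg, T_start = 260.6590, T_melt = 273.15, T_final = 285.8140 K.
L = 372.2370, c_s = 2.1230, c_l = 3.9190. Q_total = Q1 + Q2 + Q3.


Q1 (sensible, solid) = 8.9650 * 2.1230 * 12.4910 = 237.7374 kJ
Q2 (latent) = 8.9650 * 372.2370 = 3337.1047 kJ
Q3 (sensible, liquid) = 8.9650 * 3.9190 * 12.6640 = 444.9349 kJ
Q_total = 4019.7770 kJ

4019.7770 kJ


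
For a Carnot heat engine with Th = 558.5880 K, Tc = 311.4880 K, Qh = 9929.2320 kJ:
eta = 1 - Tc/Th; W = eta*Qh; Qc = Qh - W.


eta = 1 - 311.4880/558.5880 = 0.4424
W = 0.4424 * 9929.2320 = 4392.3486 kJ
Qc = 9929.2320 - 4392.3486 = 5536.8834 kJ

eta = 44.2365%, W = 4392.3486 kJ, Qc = 5536.8834 kJ


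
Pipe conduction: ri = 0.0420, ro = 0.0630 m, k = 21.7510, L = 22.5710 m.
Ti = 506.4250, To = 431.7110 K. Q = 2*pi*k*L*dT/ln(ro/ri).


dT = 74.7140 K
ln(ro/ri) = 0.4055
Q = 2*pi*21.7510*22.5710*74.7140 / 0.4055 = 568405.6657 W

568405.6657 W


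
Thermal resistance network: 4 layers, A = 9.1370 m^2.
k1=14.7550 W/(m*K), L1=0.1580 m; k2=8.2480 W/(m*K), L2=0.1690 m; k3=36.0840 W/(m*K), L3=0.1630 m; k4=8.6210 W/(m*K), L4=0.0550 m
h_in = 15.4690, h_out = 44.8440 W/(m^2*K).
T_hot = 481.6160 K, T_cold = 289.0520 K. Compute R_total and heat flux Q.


R_conv_in = 1/(15.4690*9.1370) = 0.0071
R_1 = 0.1580/(14.7550*9.1370) = 0.0012
R_2 = 0.1690/(8.2480*9.1370) = 0.0022
R_3 = 0.1630/(36.0840*9.1370) = 0.0005
R_4 = 0.0550/(8.6210*9.1370) = 0.0007
R_conv_out = 1/(44.8440*9.1370) = 0.0024
R_total = 0.0141 K/W
Q = 192.5640 / 0.0141 = 13634.9752 W

R_total = 0.0141 K/W, Q = 13634.9752 W


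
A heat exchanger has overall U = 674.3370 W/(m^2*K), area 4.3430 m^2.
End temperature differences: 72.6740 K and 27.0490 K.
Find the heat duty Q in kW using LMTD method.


LMTD = 46.1636 K
Q = 674.3370 * 4.3430 * 46.1636 = 135196.7071 W = 135.1967 kW

135.1967 kW


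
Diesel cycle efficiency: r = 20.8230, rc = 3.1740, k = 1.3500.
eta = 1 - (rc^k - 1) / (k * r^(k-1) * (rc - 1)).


r^(k-1) = 2.8939
rc^k = 4.7552
eta = 0.5579 = 55.7870%

55.7870%
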